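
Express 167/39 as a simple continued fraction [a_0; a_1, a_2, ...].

[4; 3, 1, 1, 5]

Run the Euclidean algorithm on 167 and 39; the successive quotients are the partial quotients a_0, a_1, ... (each step inverts the fractional part left over by the previous one):
  167 = 4*39 + 11, so a_0 = 4.
  39 = 3*11 + 6, so a_1 = 3.
  11 = 1*6 + 5, so a_2 = 1.
  6 = 1*5 + 1, so a_3 = 1.
  5 = 5*1 + 0, so a_4 = 5.
The remainder reaches 0 after 5 divisions, so the expansion has 5 partial quotients, read off in order.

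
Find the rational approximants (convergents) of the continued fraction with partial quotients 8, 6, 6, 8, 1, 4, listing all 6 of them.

8/1, 49/6, 302/37, 2465/302, 2767/339, 13533/1658

Using the convergent recurrence p_i = a_i*p_{i-1} + p_{i-2}, q_i = a_i*q_{i-1} + q_{i-2} with p_{-2}=0, p_{-1}=1, q_{-2}=1, q_{-1}=0:
  i=0: a_0=8, p_0 = 8*1 + 0 = 8, q_0 = 8*0 + 1 = 1.
  i=1: a_1=6, p_1 = 6*8 + 1 = 49, q_1 = 6*1 + 0 = 6.
  i=2: a_2=6, p_2 = 6*49 + 8 = 302, q_2 = 6*6 + 1 = 37.
  i=3: a_3=8, p_3 = 8*302 + 49 = 2465, q_3 = 8*37 + 6 = 302.
  i=4: a_4=1, p_4 = 1*2465 + 302 = 2767, q_4 = 1*302 + 37 = 339.
  i=5: a_5=4, p_5 = 4*2767 + 2465 = 13533, q_5 = 4*339 + 302 = 1658.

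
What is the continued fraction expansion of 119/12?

Run the Euclidean algorithm on 119 and 12; the successive quotients are the partial quotients a_0, a_1, ... (each step inverts the fractional part left over by the previous one):
  119 = 9*12 + 11, so a_0 = 9.
  12 = 1*11 + 1, so a_1 = 1.
  11 = 11*1 + 0, so a_2 = 11.
The remainder reaches 0 after 3 divisions, so the expansion has 3 partial quotients, read off in order.

[9; 1, 11]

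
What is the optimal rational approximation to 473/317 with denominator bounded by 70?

Expand x = 473/317 as a continued fraction with the Euclidean algorithm:
  473 = 1*317 + 156, so a_0 = 1.
  317 = 2*156 + 5, so a_1 = 2.
  156 = 31*5 + 1, so a_2 = 31.
  5 = 5*1 + 0, so a_3 = 5.
so x = [1; 2, 31, 5].
Convergents (p_i = a_i*p_{i-1} + p_{i-2}, q_i = a_i*q_{i-1} + q_{i-2} with p_{-2}=0, p_{-1}=1, q_{-2}=1, q_{-1}=0), until the denominator exceeds 70:
  i=0: a_0=1, p_0 = 1*1 + 0 = 1, q_0 = 1*0 + 1 = 1.
  i=1: a_1=2, p_1 = 2*1 + 1 = 3, q_1 = 2*1 + 0 = 2.
  i=2: a_2=31, p_2 = 31*3 + 1 = 94, q_2 = 31*2 + 1 = 63.
  i=3: a_3=5, p_3 = 5*94 + 3 = 473, q_3 = 5*63 + 2 = 317.
q_3 = 317 > 70, so the last convergent with denominator <= 70 is p_2/q_2 = 94/63.
The closest fraction with denominator <= 70 is either p_2/q_2 or the intermediate fraction (k*p_2 + p_1)/(k*q_2 + q_1) with the largest k >= 1 whose denominator stays <= 70; these approach x as k grows, and every other convergent or intermediate fraction in range is farther away.
Largest k: floor((70 - q_1)/q_2) = floor((70 - 2)/63) = 1.
That gives (1*94 + 3)/(1*63 + 2) = 97/65.
Compare the errors: |x - 94/63| = |473*63 - 94*317|/(317*63) = 1/19971, and |x - 97/65| = |473*65 - 97*317|/(317*65) = 4/20605.
Cross-multiplying, 1*20605 = 20605 < 79884 = 4*19971, so 1/19971 is smaller: the convergent 94/63 is closer to x than 97/65.

94/63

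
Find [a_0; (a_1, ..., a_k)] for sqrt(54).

Write x_i = (sqrt(54) + m_i)/d_i with (m_0, d_0) = (0, 1). a_0 = floor(sqrt(54)) = 7, since 7^2 = 49 <= 54 < 64 = 8^2.
Iterate m_{i+1} = d_i*a_i - m_i, d_{i+1} = (54 - m_{i+1}^2)/d_i, a_{i+1} = floor((a_0 + m_{i+1})/d_{i+1}):
  m_1 = 1*7 - 0 = 7, d_1 = (54 - 7^2)/1 = 5/1 = 5, a_1 = floor((7 + 7)/5) = 2.
  m_2 = 5*2 - 7 = 3, d_2 = (54 - 3^2)/5 = 45/5 = 9, a_2 = floor((7 + 3)/9) = 1.
  m_3 = 9*1 - 3 = 6, d_3 = (54 - 6^2)/9 = 18/9 = 2, a_3 = floor((7 + 6)/2) = 6.
  m_4 = 2*6 - 6 = 6, d_4 = (54 - 6^2)/2 = 18/2 = 9, a_4 = floor((7 + 6)/9) = 1.
  m_5 = 9*1 - 6 = 3, d_5 = (54 - 3^2)/9 = 45/9 = 5, a_5 = floor((7 + 3)/5) = 2.
  m_6 = 5*2 - 3 = 7, d_6 = (54 - 7^2)/5 = 5/5 = 1, a_6 = floor((7 + 7)/1) = 14.
  m_7 = 1*14 - 7 = 7, d_7 = (54 - 7^2)/1 = 5/1 = 5: (m_7, d_7) = (m_1, d_1) = (7, 5), so from here the quotients repeat a_1, ..., a_6; the period length is 6.
Hence the expansion of sqrt(54) is a_0 = 7 followed by the repeating block 2, 1, 6, 1, 2, 14 (period 6).

[7; (2, 1, 6, 1, 2, 14)]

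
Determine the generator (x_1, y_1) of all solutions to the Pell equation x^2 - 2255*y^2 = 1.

(x, y) = (3609, 76)

First expand sqrt(2255) as a continued fraction. With x_i = (sqrt(2255) + m_i)/d_i and (m_0, d_0) = (0, 1): a_0 = floor(sqrt(2255)) = 47, since 47^2 = 2209 <= 2255 < 2304 = 48^2.
Iterate m_{i+1} = d_i*a_i - m_i, d_{i+1} = (2255 - m_{i+1}^2)/d_i, a_{i+1} = floor((a_0 + m_{i+1})/d_{i+1}):
  m_1 = 1*47 - 0 = 47, d_1 = (2255 - 47^2)/1 = 46/1 = 46, a_1 = floor((47 + 47)/46) = 2.
  m_2 = 46*2 - 47 = 45, d_2 = (2255 - 45^2)/46 = 230/46 = 5, a_2 = floor((47 + 45)/5) = 18.
  m_3 = 5*18 - 45 = 45, d_3 = (2255 - 45^2)/5 = 230/5 = 46, a_3 = floor((47 + 45)/46) = 2.
  m_4 = 46*2 - 45 = 47, d_4 = (2255 - 47^2)/46 = 46/46 = 1, a_4 = floor((47 + 47)/1) = 94.
  m_5 = 1*94 - 47 = 47, d_5 = (2255 - 47^2)/1 = 46/1 = 46: (m_5, d_5) = (m_1, d_1) = (47, 46), so from here the quotients repeat a_1, ..., a_4; the period length is 4.
So sqrt(2255) = [47; (2, 18, 2, 94)] with period length k = 4.
k is even, so the fundamental solution of x^2 - 2255y^2 = 1 is (p_{k-1}, q_{k-1}) = (p_3, q_3); compute convergents through index 3.
Convergents (p_i = a_i*p_{i-1} + p_{i-2}, q_i = a_i*q_{i-1} + q_{i-2} with p_{-2}=0, p_{-1}=1, q_{-2}=1, q_{-1}=0):
  i=0: a_0=47, p_0 = 47*1 + 0 = 47, q_0 = 47*0 + 1 = 1.
  i=1: a_1=2, p_1 = 2*47 + 1 = 95, q_1 = 2*1 + 0 = 2.
  i=2: a_2=18, p_2 = 18*95 + 47 = 1757, q_2 = 18*2 + 1 = 37.
  i=3: a_3=2, p_3 = 2*1757 + 95 = 3609, q_3 = 2*37 + 2 = 76.
Check: 3609^2 - 2255*76^2 = 13024881 - 13024880 = 1, so (x, y) = (3609, 76) solves the equation, and by the theorem it is the least positive solution.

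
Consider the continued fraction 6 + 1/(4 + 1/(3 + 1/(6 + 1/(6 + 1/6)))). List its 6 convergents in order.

6/1, 25/4, 81/13, 511/82, 3147/505, 19393/3112

Using the convergent recurrence p_i = a_i*p_{i-1} + p_{i-2}, q_i = a_i*q_{i-1} + q_{i-2} with p_{-2}=0, p_{-1}=1, q_{-2}=1, q_{-1}=0:
  i=0: a_0=6, p_0 = 6*1 + 0 = 6, q_0 = 6*0 + 1 = 1.
  i=1: a_1=4, p_1 = 4*6 + 1 = 25, q_1 = 4*1 + 0 = 4.
  i=2: a_2=3, p_2 = 3*25 + 6 = 81, q_2 = 3*4 + 1 = 13.
  i=3: a_3=6, p_3 = 6*81 + 25 = 511, q_3 = 6*13 + 4 = 82.
  i=4: a_4=6, p_4 = 6*511 + 81 = 3147, q_4 = 6*82 + 13 = 505.
  i=5: a_5=6, p_5 = 6*3147 + 511 = 19393, q_5 = 6*505 + 82 = 3112.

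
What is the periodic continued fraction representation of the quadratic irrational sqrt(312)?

[17; (1, 1, 1, 34)]

Write x_i = (sqrt(312) + m_i)/d_i with (m_0, d_0) = (0, 1). a_0 = floor(sqrt(312)) = 17, since 17^2 = 289 <= 312 < 324 = 18^2.
Iterate m_{i+1} = d_i*a_i - m_i, d_{i+1} = (312 - m_{i+1}^2)/d_i, a_{i+1} = floor((a_0 + m_{i+1})/d_{i+1}):
  m_1 = 1*17 - 0 = 17, d_1 = (312 - 17^2)/1 = 23/1 = 23, a_1 = floor((17 + 17)/23) = 1.
  m_2 = 23*1 - 17 = 6, d_2 = (312 - 6^2)/23 = 276/23 = 12, a_2 = floor((17 + 6)/12) = 1.
  m_3 = 12*1 - 6 = 6, d_3 = (312 - 6^2)/12 = 276/12 = 23, a_3 = floor((17 + 6)/23) = 1.
  m_4 = 23*1 - 6 = 17, d_4 = (312 - 17^2)/23 = 23/23 = 1, a_4 = floor((17 + 17)/1) = 34.
  m_5 = 1*34 - 17 = 17, d_5 = (312 - 17^2)/1 = 23/1 = 23: (m_5, d_5) = (m_1, d_1) = (17, 23), so from here the quotients repeat a_1, ..., a_4; the period length is 4.
Hence the expansion of sqrt(312) is a_0 = 17 followed by the repeating block 1, 1, 1, 34 (period 4).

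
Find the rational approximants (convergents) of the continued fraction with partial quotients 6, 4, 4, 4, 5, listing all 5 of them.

6/1, 25/4, 106/17, 449/72, 2351/377

Using the convergent recurrence p_i = a_i*p_{i-1} + p_{i-2}, q_i = a_i*q_{i-1} + q_{i-2} with p_{-2}=0, p_{-1}=1, q_{-2}=1, q_{-1}=0:
  i=0: a_0=6, p_0 = 6*1 + 0 = 6, q_0 = 6*0 + 1 = 1.
  i=1: a_1=4, p_1 = 4*6 + 1 = 25, q_1 = 4*1 + 0 = 4.
  i=2: a_2=4, p_2 = 4*25 + 6 = 106, q_2 = 4*4 + 1 = 17.
  i=3: a_3=4, p_3 = 4*106 + 25 = 449, q_3 = 4*17 + 4 = 72.
  i=4: a_4=5, p_4 = 5*449 + 106 = 2351, q_4 = 5*72 + 17 = 377.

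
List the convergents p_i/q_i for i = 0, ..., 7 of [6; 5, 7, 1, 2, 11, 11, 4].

Using the convergent recurrence p_i = a_i*p_{i-1} + p_{i-2}, q_i = a_i*q_{i-1} + q_{i-2} with p_{-2}=0, p_{-1}=1, q_{-2}=1, q_{-1}=0:
  i=0: a_0=6, p_0 = 6*1 + 0 = 6, q_0 = 6*0 + 1 = 1.
  i=1: a_1=5, p_1 = 5*6 + 1 = 31, q_1 = 5*1 + 0 = 5.
  i=2: a_2=7, p_2 = 7*31 + 6 = 223, q_2 = 7*5 + 1 = 36.
  i=3: a_3=1, p_3 = 1*223 + 31 = 254, q_3 = 1*36 + 5 = 41.
  i=4: a_4=2, p_4 = 2*254 + 223 = 731, q_4 = 2*41 + 36 = 118.
  i=5: a_5=11, p_5 = 11*731 + 254 = 8295, q_5 = 11*118 + 41 = 1339.
  i=6: a_6=11, p_6 = 11*8295 + 731 = 91976, q_6 = 11*1339 + 118 = 14847.
  i=7: a_7=4, p_7 = 4*91976 + 8295 = 376199, q_7 = 4*14847 + 1339 = 60727.

6/1, 31/5, 223/36, 254/41, 731/118, 8295/1339, 91976/14847, 376199/60727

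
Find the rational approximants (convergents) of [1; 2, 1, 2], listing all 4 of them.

1/1, 3/2, 4/3, 11/8

Using the convergent recurrence p_i = a_i*p_{i-1} + p_{i-2}, q_i = a_i*q_{i-1} + q_{i-2} with p_{-2}=0, p_{-1}=1, q_{-2}=1, q_{-1}=0:
  i=0: a_0=1, p_0 = 1*1 + 0 = 1, q_0 = 1*0 + 1 = 1.
  i=1: a_1=2, p_1 = 2*1 + 1 = 3, q_1 = 2*1 + 0 = 2.
  i=2: a_2=1, p_2 = 1*3 + 1 = 4, q_2 = 1*2 + 1 = 3.
  i=3: a_3=2, p_3 = 2*4 + 3 = 11, q_3 = 2*3 + 2 = 8.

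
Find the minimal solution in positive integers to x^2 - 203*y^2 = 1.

(x, y) = (57, 4)

First expand sqrt(203) as a continued fraction. With x_i = (sqrt(203) + m_i)/d_i and (m_0, d_0) = (0, 1): a_0 = floor(sqrt(203)) = 14, since 14^2 = 196 <= 203 < 225 = 15^2.
Iterate m_{i+1} = d_i*a_i - m_i, d_{i+1} = (203 - m_{i+1}^2)/d_i, a_{i+1} = floor((a_0 + m_{i+1})/d_{i+1}):
  m_1 = 1*14 - 0 = 14, d_1 = (203 - 14^2)/1 = 7/1 = 7, a_1 = floor((14 + 14)/7) = 4.
  m_2 = 7*4 - 14 = 14, d_2 = (203 - 14^2)/7 = 7/7 = 1, a_2 = floor((14 + 14)/1) = 28.
  m_3 = 1*28 - 14 = 14, d_3 = (203 - 14^2)/1 = 7/1 = 7: (m_3, d_3) = (m_1, d_1) = (14, 7), so from here the quotients repeat a_1, a_2; the period length is 2.
So sqrt(203) = [14; (4, 28)] with period length k = 2.
k is even, so the fundamental solution of x^2 - 203y^2 = 1 is (p_{k-1}, q_{k-1}) = (p_1, q_1); compute convergents through index 1.
Convergents (p_i = a_i*p_{i-1} + p_{i-2}, q_i = a_i*q_{i-1} + q_{i-2} with p_{-2}=0, p_{-1}=1, q_{-2}=1, q_{-1}=0):
  i=0: a_0=14, p_0 = 14*1 + 0 = 14, q_0 = 14*0 + 1 = 1.
  i=1: a_1=4, p_1 = 4*14 + 1 = 57, q_1 = 4*1 + 0 = 4.
Check: 57^2 - 203*4^2 = 3249 - 3248 = 1, so (x, y) = (57, 4) solves the equation, and by the theorem it is the least positive solution.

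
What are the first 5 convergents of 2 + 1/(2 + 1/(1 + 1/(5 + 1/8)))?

2/1, 5/2, 7/3, 40/17, 327/139

Using the convergent recurrence p_i = a_i*p_{i-1} + p_{i-2}, q_i = a_i*q_{i-1} + q_{i-2} with p_{-2}=0, p_{-1}=1, q_{-2}=1, q_{-1}=0:
  i=0: a_0=2, p_0 = 2*1 + 0 = 2, q_0 = 2*0 + 1 = 1.
  i=1: a_1=2, p_1 = 2*2 + 1 = 5, q_1 = 2*1 + 0 = 2.
  i=2: a_2=1, p_2 = 1*5 + 2 = 7, q_2 = 1*2 + 1 = 3.
  i=3: a_3=5, p_3 = 5*7 + 5 = 40, q_3 = 5*3 + 2 = 17.
  i=4: a_4=8, p_4 = 8*40 + 7 = 327, q_4 = 8*17 + 3 = 139.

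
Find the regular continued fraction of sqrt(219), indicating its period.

[14; (1, 3, 1, 28)]

Write x_i = (sqrt(219) + m_i)/d_i with (m_0, d_0) = (0, 1). a_0 = floor(sqrt(219)) = 14, since 14^2 = 196 <= 219 < 225 = 15^2.
Iterate m_{i+1} = d_i*a_i - m_i, d_{i+1} = (219 - m_{i+1}^2)/d_i, a_{i+1} = floor((a_0 + m_{i+1})/d_{i+1}):
  m_1 = 1*14 - 0 = 14, d_1 = (219 - 14^2)/1 = 23/1 = 23, a_1 = floor((14 + 14)/23) = 1.
  m_2 = 23*1 - 14 = 9, d_2 = (219 - 9^2)/23 = 138/23 = 6, a_2 = floor((14 + 9)/6) = 3.
  m_3 = 6*3 - 9 = 9, d_3 = (219 - 9^2)/6 = 138/6 = 23, a_3 = floor((14 + 9)/23) = 1.
  m_4 = 23*1 - 9 = 14, d_4 = (219 - 14^2)/23 = 23/23 = 1, a_4 = floor((14 + 14)/1) = 28.
  m_5 = 1*28 - 14 = 14, d_5 = (219 - 14^2)/1 = 23/1 = 23: (m_5, d_5) = (m_1, d_1) = (14, 23), so from here the quotients repeat a_1, ..., a_4; the period length is 4.
Hence the expansion of sqrt(219) is a_0 = 14 followed by the repeating block 1, 3, 1, 28 (period 4).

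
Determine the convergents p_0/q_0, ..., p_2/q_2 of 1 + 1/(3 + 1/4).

1/1, 4/3, 17/13

Using the convergent recurrence p_i = a_i*p_{i-1} + p_{i-2}, q_i = a_i*q_{i-1} + q_{i-2} with p_{-2}=0, p_{-1}=1, q_{-2}=1, q_{-1}=0:
  i=0: a_0=1, p_0 = 1*1 + 0 = 1, q_0 = 1*0 + 1 = 1.
  i=1: a_1=3, p_1 = 3*1 + 1 = 4, q_1 = 3*1 + 0 = 3.
  i=2: a_2=4, p_2 = 4*4 + 1 = 17, q_2 = 4*3 + 1 = 13.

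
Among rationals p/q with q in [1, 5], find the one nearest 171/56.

Expand x = 171/56 as a continued fraction with the Euclidean algorithm:
  171 = 3*56 + 3, so a_0 = 3.
  56 = 18*3 + 2, so a_1 = 18.
  3 = 1*2 + 1, so a_2 = 1.
  2 = 2*1 + 0, so a_3 = 2.
so x = [3; 18, 1, 2].
Convergents (p_i = a_i*p_{i-1} + p_{i-2}, q_i = a_i*q_{i-1} + q_{i-2} with p_{-2}=0, p_{-1}=1, q_{-2}=1, q_{-1}=0), until the denominator exceeds 5:
  i=0: a_0=3, p_0 = 3*1 + 0 = 3, q_0 = 3*0 + 1 = 1.
  i=1: a_1=18, p_1 = 18*3 + 1 = 55, q_1 = 18*1 + 0 = 18.
q_1 = 18 > 5, so the last convergent with denominator <= 5 is p_0/q_0 = 3/1.
The closest fraction with denominator <= 5 is either p_0/q_0 or the intermediate fraction (k*p_0 + p_{-1})/(k*q_0 + q_{-1}) with the largest k >= 1 whose denominator stays <= 5; these approach x as k grows, and every other convergent or intermediate fraction in range is farther away.
Largest k: floor((5 - q_{-1})/q_0) = floor((5 - 0)/1) = 5 (using the seeds p_{-1} = 1, q_{-1} = 0).
That gives (5*3 + 1)/(5*1 + 0) = 16/5.
Compare the errors: |x - 3/1| = |171*1 - 3*56|/(56*1) = 3/56, and |x - 16/5| = |171*5 - 16*56|/(56*5) = 41/280.
Cross-multiplying, 3*280 = 840 < 2296 = 41*56, so 3/56 is smaller: the convergent 3/1 is closer to x than 16/5.

3/1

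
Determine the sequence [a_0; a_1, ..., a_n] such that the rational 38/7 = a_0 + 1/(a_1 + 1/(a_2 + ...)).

Run the Euclidean algorithm on 38 and 7; the successive quotients are the partial quotients a_0, a_1, ... (each step inverts the fractional part left over by the previous one):
  38 = 5*7 + 3, so a_0 = 5.
  7 = 2*3 + 1, so a_1 = 2.
  3 = 3*1 + 0, so a_2 = 3.
The remainder reaches 0 after 3 divisions, so the expansion has 3 partial quotients, read off in order.

[5; 2, 3]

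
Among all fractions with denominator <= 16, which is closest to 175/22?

127/16

Expand x = 175/22 as a continued fraction with the Euclidean algorithm:
  175 = 7*22 + 21, so a_0 = 7.
  22 = 1*21 + 1, so a_1 = 1.
  21 = 21*1 + 0, so a_2 = 21.
so x = [7; 1, 21].
Convergents (p_i = a_i*p_{i-1} + p_{i-2}, q_i = a_i*q_{i-1} + q_{i-2} with p_{-2}=0, p_{-1}=1, q_{-2}=1, q_{-1}=0), until the denominator exceeds 16:
  i=0: a_0=7, p_0 = 7*1 + 0 = 7, q_0 = 7*0 + 1 = 1.
  i=1: a_1=1, p_1 = 1*7 + 1 = 8, q_1 = 1*1 + 0 = 1.
  i=2: a_2=21, p_2 = 21*8 + 7 = 175, q_2 = 21*1 + 1 = 22.
q_2 = 22 > 16, so the last convergent with denominator <= 16 is p_1/q_1 = 8/1.
The closest fraction with denominator <= 16 is either p_1/q_1 or the intermediate fraction (k*p_1 + p_0)/(k*q_1 + q_0) with the largest k >= 1 whose denominator stays <= 16; these approach x as k grows, and every other convergent or intermediate fraction in range is farther away.
Largest k: floor((16 - q_0)/q_1) = floor((16 - 1)/1) = 15.
That gives (15*8 + 7)/(15*1 + 1) = 127/16.
Compare the errors: |x - 8/1| = |175*1 - 8*22|/(22*1) = 1/22, and |x - 127/16| = |175*16 - 127*22|/(22*16) = 6/352.
Cross-multiplying, 6*22 = 132 < 352 = 1*352, so 6/352 is smaller: the intermediate fraction 127/16 is closer to x than 8/1.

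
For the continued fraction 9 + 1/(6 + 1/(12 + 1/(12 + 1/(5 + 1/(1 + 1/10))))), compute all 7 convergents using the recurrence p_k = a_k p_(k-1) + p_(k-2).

9/1, 55/6, 669/73, 8083/882, 41084/4483, 49167/5365, 532754/58133

Using the convergent recurrence p_i = a_i*p_{i-1} + p_{i-2}, q_i = a_i*q_{i-1} + q_{i-2} with p_{-2}=0, p_{-1}=1, q_{-2}=1, q_{-1}=0:
  i=0: a_0=9, p_0 = 9*1 + 0 = 9, q_0 = 9*0 + 1 = 1.
  i=1: a_1=6, p_1 = 6*9 + 1 = 55, q_1 = 6*1 + 0 = 6.
  i=2: a_2=12, p_2 = 12*55 + 9 = 669, q_2 = 12*6 + 1 = 73.
  i=3: a_3=12, p_3 = 12*669 + 55 = 8083, q_3 = 12*73 + 6 = 882.
  i=4: a_4=5, p_4 = 5*8083 + 669 = 41084, q_4 = 5*882 + 73 = 4483.
  i=5: a_5=1, p_5 = 1*41084 + 8083 = 49167, q_5 = 1*4483 + 882 = 5365.
  i=6: a_6=10, p_6 = 10*49167 + 41084 = 532754, q_6 = 10*5365 + 4483 = 58133.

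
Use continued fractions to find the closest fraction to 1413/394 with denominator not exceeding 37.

104/29

Expand x = 1413/394 as a continued fraction with the Euclidean algorithm:
  1413 = 3*394 + 231, so a_0 = 3.
  394 = 1*231 + 163, so a_1 = 1.
  231 = 1*163 + 68, so a_2 = 1.
  163 = 2*68 + 27, so a_3 = 2.
  68 = 2*27 + 14, so a_4 = 2.
  27 = 1*14 + 13, so a_5 = 1.
  14 = 1*13 + 1, so a_6 = 1.
  13 = 13*1 + 0, so a_7 = 13.
so x = [3; 1, 1, 2, 2, 1, 1, 13].
Convergents (p_i = a_i*p_{i-1} + p_{i-2}, q_i = a_i*q_{i-1} + q_{i-2} with p_{-2}=0, p_{-1}=1, q_{-2}=1, q_{-1}=0), until the denominator exceeds 37:
  i=0: a_0=3, p_0 = 3*1 + 0 = 3, q_0 = 3*0 + 1 = 1.
  i=1: a_1=1, p_1 = 1*3 + 1 = 4, q_1 = 1*1 + 0 = 1.
  i=2: a_2=1, p_2 = 1*4 + 3 = 7, q_2 = 1*1 + 1 = 2.
  i=3: a_3=2, p_3 = 2*7 + 4 = 18, q_3 = 2*2 + 1 = 5.
  i=4: a_4=2, p_4 = 2*18 + 7 = 43, q_4 = 2*5 + 2 = 12.
  i=5: a_5=1, p_5 = 1*43 + 18 = 61, q_5 = 1*12 + 5 = 17.
  i=6: a_6=1, p_6 = 1*61 + 43 = 104, q_6 = 1*17 + 12 = 29.
  i=7: a_7=13, p_7 = 13*104 + 61 = 1413, q_7 = 13*29 + 17 = 394.
q_7 = 394 > 37, so the last convergent with denominator <= 37 is p_6/q_6 = 104/29.
The closest fraction with denominator <= 37 is either p_6/q_6 or the intermediate fraction (k*p_6 + p_5)/(k*q_6 + q_5) with the largest k >= 1 whose denominator stays <= 37; these approach x as k grows, and every other convergent or intermediate fraction in range is farther away.
Largest k: floor((37 - q_5)/q_6) = floor((37 - 17)/29) = 0.
Since k = 0, no intermediate fraction beyond p_6/q_6 has denominator <= 37, so the convergent 104/29 is the closest (its error is |1413*29 - 104*394|/(394*29) = 1/11426).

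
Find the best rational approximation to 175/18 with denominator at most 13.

Expand x = 175/18 as a continued fraction with the Euclidean algorithm:
  175 = 9*18 + 13, so a_0 = 9.
  18 = 1*13 + 5, so a_1 = 1.
  13 = 2*5 + 3, so a_2 = 2.
  5 = 1*3 + 2, so a_3 = 1.
  3 = 1*2 + 1, so a_4 = 1.
  2 = 2*1 + 0, so a_5 = 2.
so x = [9; 1, 2, 1, 1, 2].
Convergents (p_i = a_i*p_{i-1} + p_{i-2}, q_i = a_i*q_{i-1} + q_{i-2} with p_{-2}=0, p_{-1}=1, q_{-2}=1, q_{-1}=0), until the denominator exceeds 13:
  i=0: a_0=9, p_0 = 9*1 + 0 = 9, q_0 = 9*0 + 1 = 1.
  i=1: a_1=1, p_1 = 1*9 + 1 = 10, q_1 = 1*1 + 0 = 1.
  i=2: a_2=2, p_2 = 2*10 + 9 = 29, q_2 = 2*1 + 1 = 3.
  i=3: a_3=1, p_3 = 1*29 + 10 = 39, q_3 = 1*3 + 1 = 4.
  i=4: a_4=1, p_4 = 1*39 + 29 = 68, q_4 = 1*4 + 3 = 7.
  i=5: a_5=2, p_5 = 2*68 + 39 = 175, q_5 = 2*7 + 4 = 18.
q_5 = 18 > 13, so the last convergent with denominator <= 13 is p_4/q_4 = 68/7.
The closest fraction with denominator <= 13 is either p_4/q_4 or the intermediate fraction (k*p_4 + p_3)/(k*q_4 + q_3) with the largest k >= 1 whose denominator stays <= 13; these approach x as k grows, and every other convergent or intermediate fraction in range is farther away.
Largest k: floor((13 - q_3)/q_4) = floor((13 - 4)/7) = 1.
That gives (1*68 + 39)/(1*7 + 4) = 107/11.
Compare the errors: |x - 68/7| = |175*7 - 68*18|/(18*7) = 1/126, and |x - 107/11| = |175*11 - 107*18|/(18*11) = 1/198.
Cross-multiplying, 1*126 = 126 < 198 = 1*198, so 1/198 is smaller: the intermediate fraction 107/11 is closer to x than 68/7.

107/11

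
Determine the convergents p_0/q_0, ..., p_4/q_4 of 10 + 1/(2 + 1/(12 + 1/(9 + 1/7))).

10/1, 21/2, 262/25, 2379/227, 16915/1614

Using the convergent recurrence p_i = a_i*p_{i-1} + p_{i-2}, q_i = a_i*q_{i-1} + q_{i-2} with p_{-2}=0, p_{-1}=1, q_{-2}=1, q_{-1}=0:
  i=0: a_0=10, p_0 = 10*1 + 0 = 10, q_0 = 10*0 + 1 = 1.
  i=1: a_1=2, p_1 = 2*10 + 1 = 21, q_1 = 2*1 + 0 = 2.
  i=2: a_2=12, p_2 = 12*21 + 10 = 262, q_2 = 12*2 + 1 = 25.
  i=3: a_3=9, p_3 = 9*262 + 21 = 2379, q_3 = 9*25 + 2 = 227.
  i=4: a_4=7, p_4 = 7*2379 + 262 = 16915, q_4 = 7*227 + 25 = 1614.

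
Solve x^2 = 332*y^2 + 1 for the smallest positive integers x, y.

(x, y) = (13447, 738)

First expand sqrt(332) as a continued fraction. With x_i = (sqrt(332) + m_i)/d_i and (m_0, d_0) = (0, 1): a_0 = floor(sqrt(332)) = 18, since 18^2 = 324 <= 332 < 361 = 19^2.
Iterate m_{i+1} = d_i*a_i - m_i, d_{i+1} = (332 - m_{i+1}^2)/d_i, a_{i+1} = floor((a_0 + m_{i+1})/d_{i+1}):
  m_1 = 1*18 - 0 = 18, d_1 = (332 - 18^2)/1 = 8/1 = 8, a_1 = floor((18 + 18)/8) = 4.
  m_2 = 8*4 - 18 = 14, d_2 = (332 - 14^2)/8 = 136/8 = 17, a_2 = floor((18 + 14)/17) = 1.
  m_3 = 17*1 - 14 = 3, d_3 = (332 - 3^2)/17 = 323/17 = 19, a_3 = floor((18 + 3)/19) = 1.
  m_4 = 19*1 - 3 = 16, d_4 = (332 - 16^2)/19 = 76/19 = 4, a_4 = floor((18 + 16)/4) = 8.
  m_5 = 4*8 - 16 = 16, d_5 = (332 - 16^2)/4 = 76/4 = 19, a_5 = floor((18 + 16)/19) = 1.
  m_6 = 19*1 - 16 = 3, d_6 = (332 - 3^2)/19 = 323/19 = 17, a_6 = floor((18 + 3)/17) = 1.
  m_7 = 17*1 - 3 = 14, d_7 = (332 - 14^2)/17 = 136/17 = 8, a_7 = floor((18 + 14)/8) = 4.
  m_8 = 8*4 - 14 = 18, d_8 = (332 - 18^2)/8 = 8/8 = 1, a_8 = floor((18 + 18)/1) = 36.
  m_9 = 1*36 - 18 = 18, d_9 = (332 - 18^2)/1 = 8/1 = 8: (m_9, d_9) = (m_1, d_1) = (18, 8), so from here the quotients repeat a_1, ..., a_8; the period length is 8.
So sqrt(332) = [18; (4, 1, 1, 8, 1, 1, 4, 36)] with period length k = 8.
k is even, so the fundamental solution of x^2 - 332y^2 = 1 is (p_{k-1}, q_{k-1}) = (p_7, q_7); compute convergents through index 7.
Convergents (p_i = a_i*p_{i-1} + p_{i-2}, q_i = a_i*q_{i-1} + q_{i-2} with p_{-2}=0, p_{-1}=1, q_{-2}=1, q_{-1}=0):
  i=0: a_0=18, p_0 = 18*1 + 0 = 18, q_0 = 18*0 + 1 = 1.
  i=1: a_1=4, p_1 = 4*18 + 1 = 73, q_1 = 4*1 + 0 = 4.
  i=2: a_2=1, p_2 = 1*73 + 18 = 91, q_2 = 1*4 + 1 = 5.
  i=3: a_3=1, p_3 = 1*91 + 73 = 164, q_3 = 1*5 + 4 = 9.
  i=4: a_4=8, p_4 = 8*164 + 91 = 1403, q_4 = 8*9 + 5 = 77.
  i=5: a_5=1, p_5 = 1*1403 + 164 = 1567, q_5 = 1*77 + 9 = 86.
  i=6: a_6=1, p_6 = 1*1567 + 1403 = 2970, q_6 = 1*86 + 77 = 163.
  i=7: a_7=4, p_7 = 4*2970 + 1567 = 13447, q_7 = 4*163 + 86 = 738.
Check: 13447^2 - 332*738^2 = 180821809 - 180821808 = 1, so (x, y) = (13447, 738) solves the equation, and by the theorem it is the least positive solution.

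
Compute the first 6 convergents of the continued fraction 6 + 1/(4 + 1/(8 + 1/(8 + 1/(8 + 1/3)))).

Using the convergent recurrence p_i = a_i*p_{i-1} + p_{i-2}, q_i = a_i*q_{i-1} + q_{i-2} with p_{-2}=0, p_{-1}=1, q_{-2}=1, q_{-1}=0:
  i=0: a_0=6, p_0 = 6*1 + 0 = 6, q_0 = 6*0 + 1 = 1.
  i=1: a_1=4, p_1 = 4*6 + 1 = 25, q_1 = 4*1 + 0 = 4.
  i=2: a_2=8, p_2 = 8*25 + 6 = 206, q_2 = 8*4 + 1 = 33.
  i=3: a_3=8, p_3 = 8*206 + 25 = 1673, q_3 = 8*33 + 4 = 268.
  i=4: a_4=8, p_4 = 8*1673 + 206 = 13590, q_4 = 8*268 + 33 = 2177.
  i=5: a_5=3, p_5 = 3*13590 + 1673 = 42443, q_5 = 3*2177 + 268 = 6799.

6/1, 25/4, 206/33, 1673/268, 13590/2177, 42443/6799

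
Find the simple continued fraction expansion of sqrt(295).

[17; (5, 1, 2, 3, 2, 6, 2, 3, 2, 1, 5, 34)]

Write x_i = (sqrt(295) + m_i)/d_i with (m_0, d_0) = (0, 1). a_0 = floor(sqrt(295)) = 17, since 17^2 = 289 <= 295 < 324 = 18^2.
Iterate m_{i+1} = d_i*a_i - m_i, d_{i+1} = (295 - m_{i+1}^2)/d_i, a_{i+1} = floor((a_0 + m_{i+1})/d_{i+1}):
  m_1 = 1*17 - 0 = 17, d_1 = (295 - 17^2)/1 = 6/1 = 6, a_1 = floor((17 + 17)/6) = 5.
  m_2 = 6*5 - 17 = 13, d_2 = (295 - 13^2)/6 = 126/6 = 21, a_2 = floor((17 + 13)/21) = 1.
  m_3 = 21*1 - 13 = 8, d_3 = (295 - 8^2)/21 = 231/21 = 11, a_3 = floor((17 + 8)/11) = 2.
  m_4 = 11*2 - 8 = 14, d_4 = (295 - 14^2)/11 = 99/11 = 9, a_4 = floor((17 + 14)/9) = 3.
  m_5 = 9*3 - 14 = 13, d_5 = (295 - 13^2)/9 = 126/9 = 14, a_5 = floor((17 + 13)/14) = 2.
  m_6 = 14*2 - 13 = 15, d_6 = (295 - 15^2)/14 = 70/14 = 5, a_6 = floor((17 + 15)/5) = 6.
  m_7 = 5*6 - 15 = 15, d_7 = (295 - 15^2)/5 = 70/5 = 14, a_7 = floor((17 + 15)/14) = 2.
  m_8 = 14*2 - 15 = 13, d_8 = (295 - 13^2)/14 = 126/14 = 9, a_8 = floor((17 + 13)/9) = 3.
  m_9 = 9*3 - 13 = 14, d_9 = (295 - 14^2)/9 = 99/9 = 11, a_9 = floor((17 + 14)/11) = 2.
  m_10 = 11*2 - 14 = 8, d_10 = (295 - 8^2)/11 = 231/11 = 21, a_10 = floor((17 + 8)/21) = 1.
  m_11 = 21*1 - 8 = 13, d_11 = (295 - 13^2)/21 = 126/21 = 6, a_11 = floor((17 + 13)/6) = 5.
  m_12 = 6*5 - 13 = 17, d_12 = (295 - 17^2)/6 = 6/6 = 1, a_12 = floor((17 + 17)/1) = 34.
  m_13 = 1*34 - 17 = 17, d_13 = (295 - 17^2)/1 = 6/1 = 6: (m_13, d_13) = (m_1, d_1) = (17, 6), so from here the quotients repeat a_1, ..., a_12; the period length is 12.
Hence the expansion of sqrt(295) is a_0 = 17 followed by the repeating block 5, 1, 2, 3, 2, 6, 2, 3, 2, 1, 5, 34 (period 12).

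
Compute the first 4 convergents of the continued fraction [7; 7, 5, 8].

7/1, 50/7, 257/36, 2106/295

Using the convergent recurrence p_i = a_i*p_{i-1} + p_{i-2}, q_i = a_i*q_{i-1} + q_{i-2} with p_{-2}=0, p_{-1}=1, q_{-2}=1, q_{-1}=0:
  i=0: a_0=7, p_0 = 7*1 + 0 = 7, q_0 = 7*0 + 1 = 1.
  i=1: a_1=7, p_1 = 7*7 + 1 = 50, q_1 = 7*1 + 0 = 7.
  i=2: a_2=5, p_2 = 5*50 + 7 = 257, q_2 = 5*7 + 1 = 36.
  i=3: a_3=8, p_3 = 8*257 + 50 = 2106, q_3 = 8*36 + 7 = 295.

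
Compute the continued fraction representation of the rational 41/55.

[0; 1, 2, 1, 13]

Run the Euclidean algorithm on 41 and 55; the successive quotients are the partial quotients a_0, a_1, ... (each step inverts the fractional part left over by the previous one):
  41 = 0*55 + 41, so a_0 = 0.
  55 = 1*41 + 14, so a_1 = 1.
  41 = 2*14 + 13, so a_2 = 2.
  14 = 1*13 + 1, so a_3 = 1.
  13 = 13*1 + 0, so a_4 = 13.
The remainder reaches 0 after 5 divisions, so the expansion has 5 partial quotients, read off in order.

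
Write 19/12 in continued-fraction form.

[1; 1, 1, 2, 2]

Run the Euclidean algorithm on 19 and 12; the successive quotients are the partial quotients a_0, a_1, ... (each step inverts the fractional part left over by the previous one):
  19 = 1*12 + 7, so a_0 = 1.
  12 = 1*7 + 5, so a_1 = 1.
  7 = 1*5 + 2, so a_2 = 1.
  5 = 2*2 + 1, so a_3 = 2.
  2 = 2*1 + 0, so a_4 = 2.
The remainder reaches 0 after 5 divisions, so the expansion has 5 partial quotients, read off in order.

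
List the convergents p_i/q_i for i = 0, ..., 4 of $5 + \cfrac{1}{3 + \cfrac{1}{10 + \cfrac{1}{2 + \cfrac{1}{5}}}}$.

5/1, 16/3, 165/31, 346/65, 1895/356

Using the convergent recurrence p_i = a_i*p_{i-1} + p_{i-2}, q_i = a_i*q_{i-1} + q_{i-2} with p_{-2}=0, p_{-1}=1, q_{-2}=1, q_{-1}=0:
  i=0: a_0=5, p_0 = 5*1 + 0 = 5, q_0 = 5*0 + 1 = 1.
  i=1: a_1=3, p_1 = 3*5 + 1 = 16, q_1 = 3*1 + 0 = 3.
  i=2: a_2=10, p_2 = 10*16 + 5 = 165, q_2 = 10*3 + 1 = 31.
  i=3: a_3=2, p_3 = 2*165 + 16 = 346, q_3 = 2*31 + 3 = 65.
  i=4: a_4=5, p_4 = 5*346 + 165 = 1895, q_4 = 5*65 + 31 = 356.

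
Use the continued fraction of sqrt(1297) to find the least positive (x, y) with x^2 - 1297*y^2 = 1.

First expand sqrt(1297) as a continued fraction. With x_i = (sqrt(1297) + m_i)/d_i and (m_0, d_0) = (0, 1): a_0 = floor(sqrt(1297)) = 36, since 36^2 = 1296 <= 1297 < 1369 = 37^2.
Iterate m_{i+1} = d_i*a_i - m_i, d_{i+1} = (1297 - m_{i+1}^2)/d_i, a_{i+1} = floor((a_0 + m_{i+1})/d_{i+1}):
  m_1 = 1*36 - 0 = 36, d_1 = (1297 - 36^2)/1 = 1/1 = 1, a_1 = floor((36 + 36)/1) = 72.
  m_2 = 1*72 - 36 = 36, d_2 = (1297 - 36^2)/1 = 1/1 = 1: (m_2, d_2) = (m_1, d_1) = (36, 1), so from here the quotient a_1 repeats; the period length is 1.
So sqrt(1297) = [36; (72)] with period length k = 1.
k is odd, so (p_{k-1}, q_{k-1}) only solves x^2 - 1297y^2 = -1 and the fundamental solution of x^2 - 1297y^2 = 1 is (p_{2k-1}, q_{2k-1}) = (p_1, q_1); compute convergents through index 1, running through the period twice.
Convergents (p_i = a_i*p_{i-1} + p_{i-2}, q_i = a_i*q_{i-1} + q_{i-2} with p_{-2}=0, p_{-1}=1, q_{-2}=1, q_{-1}=0):
  i=0: a_0=36, p_0 = 36*1 + 0 = 36, q_0 = 36*0 + 1 = 1.
  i=1: a_1=72, p_1 = 72*36 + 1 = 2593, q_1 = 72*1 + 0 = 72.
Indeed p_0^2 - 1297*q_0^2 = 1296 - 1297 = -1, not +1.
Check: 2593^2 - 1297*72^2 = 6723649 - 6723648 = 1, so (x, y) = (2593, 72) solves the equation, and by the theorem it is the least positive solution.

(x, y) = (2593, 72)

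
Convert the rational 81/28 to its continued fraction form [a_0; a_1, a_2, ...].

[2; 1, 8, 3]

Run the Euclidean algorithm on 81 and 28; the successive quotients are the partial quotients a_0, a_1, ... (each step inverts the fractional part left over by the previous one):
  81 = 2*28 + 25, so a_0 = 2.
  28 = 1*25 + 3, so a_1 = 1.
  25 = 8*3 + 1, so a_2 = 8.
  3 = 3*1 + 0, so a_3 = 3.
The remainder reaches 0 after 4 divisions, so the expansion has 4 partial quotients, read off in order.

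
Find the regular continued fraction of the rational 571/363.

Run the Euclidean algorithm on 571 and 363; the successive quotients are the partial quotients a_0, a_1, ... (each step inverts the fractional part left over by the previous one):
  571 = 1*363 + 208, so a_0 = 1.
  363 = 1*208 + 155, so a_1 = 1.
  208 = 1*155 + 53, so a_2 = 1.
  155 = 2*53 + 49, so a_3 = 2.
  53 = 1*49 + 4, so a_4 = 1.
  49 = 12*4 + 1, so a_5 = 12.
  4 = 4*1 + 0, so a_6 = 4.
The remainder reaches 0 after 7 divisions, so the expansion has 7 partial quotients, read off in order.

[1; 1, 1, 2, 1, 12, 4]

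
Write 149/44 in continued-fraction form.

Run the Euclidean algorithm on 149 and 44; the successive quotients are the partial quotients a_0, a_1, ... (each step inverts the fractional part left over by the previous one):
  149 = 3*44 + 17, so a_0 = 3.
  44 = 2*17 + 10, so a_1 = 2.
  17 = 1*10 + 7, so a_2 = 1.
  10 = 1*7 + 3, so a_3 = 1.
  7 = 2*3 + 1, so a_4 = 2.
  3 = 3*1 + 0, so a_5 = 3.
The remainder reaches 0 after 6 divisions, so the expansion has 6 partial quotients, read off in order.

[3; 2, 1, 1, 2, 3]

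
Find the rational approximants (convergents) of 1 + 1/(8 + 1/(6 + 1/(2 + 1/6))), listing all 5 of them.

1/1, 9/8, 55/49, 119/106, 769/685

Using the convergent recurrence p_i = a_i*p_{i-1} + p_{i-2}, q_i = a_i*q_{i-1} + q_{i-2} with p_{-2}=0, p_{-1}=1, q_{-2}=1, q_{-1}=0:
  i=0: a_0=1, p_0 = 1*1 + 0 = 1, q_0 = 1*0 + 1 = 1.
  i=1: a_1=8, p_1 = 8*1 + 1 = 9, q_1 = 8*1 + 0 = 8.
  i=2: a_2=6, p_2 = 6*9 + 1 = 55, q_2 = 6*8 + 1 = 49.
  i=3: a_3=2, p_3 = 2*55 + 9 = 119, q_3 = 2*49 + 8 = 106.
  i=4: a_4=6, p_4 = 6*119 + 55 = 769, q_4 = 6*106 + 49 = 685.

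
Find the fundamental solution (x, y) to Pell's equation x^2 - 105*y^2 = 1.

First expand sqrt(105) as a continued fraction. With x_i = (sqrt(105) + m_i)/d_i and (m_0, d_0) = (0, 1): a_0 = floor(sqrt(105)) = 10, since 10^2 = 100 <= 105 < 121 = 11^2.
Iterate m_{i+1} = d_i*a_i - m_i, d_{i+1} = (105 - m_{i+1}^2)/d_i, a_{i+1} = floor((a_0 + m_{i+1})/d_{i+1}):
  m_1 = 1*10 - 0 = 10, d_1 = (105 - 10^2)/1 = 5/1 = 5, a_1 = floor((10 + 10)/5) = 4.
  m_2 = 5*4 - 10 = 10, d_2 = (105 - 10^2)/5 = 5/5 = 1, a_2 = floor((10 + 10)/1) = 20.
  m_3 = 1*20 - 10 = 10, d_3 = (105 - 10^2)/1 = 5/1 = 5: (m_3, d_3) = (m_1, d_1) = (10, 5), so from here the quotients repeat a_1, a_2; the period length is 2.
So sqrt(105) = [10; (4, 20)] with period length k = 2.
k is even, so the fundamental solution of x^2 - 105y^2 = 1 is (p_{k-1}, q_{k-1}) = (p_1, q_1); compute convergents through index 1.
Convergents (p_i = a_i*p_{i-1} + p_{i-2}, q_i = a_i*q_{i-1} + q_{i-2} with p_{-2}=0, p_{-1}=1, q_{-2}=1, q_{-1}=0):
  i=0: a_0=10, p_0 = 10*1 + 0 = 10, q_0 = 10*0 + 1 = 1.
  i=1: a_1=4, p_1 = 4*10 + 1 = 41, q_1 = 4*1 + 0 = 4.
Check: 41^2 - 105*4^2 = 1681 - 1680 = 1, so (x, y) = (41, 4) solves the equation, and by the theorem it is the least positive solution.

(x, y) = (41, 4)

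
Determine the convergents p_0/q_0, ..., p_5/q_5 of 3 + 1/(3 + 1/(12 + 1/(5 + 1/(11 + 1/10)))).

3/1, 10/3, 123/37, 625/188, 6998/2105, 70605/21238

Using the convergent recurrence p_i = a_i*p_{i-1} + p_{i-2}, q_i = a_i*q_{i-1} + q_{i-2} with p_{-2}=0, p_{-1}=1, q_{-2}=1, q_{-1}=0:
  i=0: a_0=3, p_0 = 3*1 + 0 = 3, q_0 = 3*0 + 1 = 1.
  i=1: a_1=3, p_1 = 3*3 + 1 = 10, q_1 = 3*1 + 0 = 3.
  i=2: a_2=12, p_2 = 12*10 + 3 = 123, q_2 = 12*3 + 1 = 37.
  i=3: a_3=5, p_3 = 5*123 + 10 = 625, q_3 = 5*37 + 3 = 188.
  i=4: a_4=11, p_4 = 11*625 + 123 = 6998, q_4 = 11*188 + 37 = 2105.
  i=5: a_5=10, p_5 = 10*6998 + 625 = 70605, q_5 = 10*2105 + 188 = 21238.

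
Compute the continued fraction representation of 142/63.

[2; 3, 1, 15]

Run the Euclidean algorithm on 142 and 63; the successive quotients are the partial quotients a_0, a_1, ... (each step inverts the fractional part left over by the previous one):
  142 = 2*63 + 16, so a_0 = 2.
  63 = 3*16 + 15, so a_1 = 3.
  16 = 1*15 + 1, so a_2 = 1.
  15 = 15*1 + 0, so a_3 = 15.
The remainder reaches 0 after 4 divisions, so the expansion has 4 partial quotients, read off in order.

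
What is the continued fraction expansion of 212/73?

Run the Euclidean algorithm on 212 and 73; the successive quotients are the partial quotients a_0, a_1, ... (each step inverts the fractional part left over by the previous one):
  212 = 2*73 + 66, so a_0 = 2.
  73 = 1*66 + 7, so a_1 = 1.
  66 = 9*7 + 3, so a_2 = 9.
  7 = 2*3 + 1, so a_3 = 2.
  3 = 3*1 + 0, so a_4 = 3.
The remainder reaches 0 after 5 divisions, so the expansion has 5 partial quotients, read off in order.

[2; 1, 9, 2, 3]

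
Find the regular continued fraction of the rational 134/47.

Run the Euclidean algorithm on 134 and 47; the successive quotients are the partial quotients a_0, a_1, ... (each step inverts the fractional part left over by the previous one):
  134 = 2*47 + 40, so a_0 = 2.
  47 = 1*40 + 7, so a_1 = 1.
  40 = 5*7 + 5, so a_2 = 5.
  7 = 1*5 + 2, so a_3 = 1.
  5 = 2*2 + 1, so a_4 = 2.
  2 = 2*1 + 0, so a_5 = 2.
The remainder reaches 0 after 6 divisions, so the expansion has 6 partial quotients, read off in order.

[2; 1, 5, 1, 2, 2]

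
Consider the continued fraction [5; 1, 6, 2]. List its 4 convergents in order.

Using the convergent recurrence p_i = a_i*p_{i-1} + p_{i-2}, q_i = a_i*q_{i-1} + q_{i-2} with p_{-2}=0, p_{-1}=1, q_{-2}=1, q_{-1}=0:
  i=0: a_0=5, p_0 = 5*1 + 0 = 5, q_0 = 5*0 + 1 = 1.
  i=1: a_1=1, p_1 = 1*5 + 1 = 6, q_1 = 1*1 + 0 = 1.
  i=2: a_2=6, p_2 = 6*6 + 5 = 41, q_2 = 6*1 + 1 = 7.
  i=3: a_3=2, p_3 = 2*41 + 6 = 88, q_3 = 2*7 + 1 = 15.

5/1, 6/1, 41/7, 88/15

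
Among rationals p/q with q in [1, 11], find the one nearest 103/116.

Expand x = 103/116 as a continued fraction with the Euclidean algorithm:
  103 = 0*116 + 103, so a_0 = 0.
  116 = 1*103 + 13, so a_1 = 1.
  103 = 7*13 + 12, so a_2 = 7.
  13 = 1*12 + 1, so a_3 = 1.
  12 = 12*1 + 0, so a_4 = 12.
so x = [0; 1, 7, 1, 12].
Convergents (p_i = a_i*p_{i-1} + p_{i-2}, q_i = a_i*q_{i-1} + q_{i-2} with p_{-2}=0, p_{-1}=1, q_{-2}=1, q_{-1}=0), until the denominator exceeds 11:
  i=0: a_0=0, p_0 = 0*1 + 0 = 0, q_0 = 0*0 + 1 = 1.
  i=1: a_1=1, p_1 = 1*0 + 1 = 1, q_1 = 1*1 + 0 = 1.
  i=2: a_2=7, p_2 = 7*1 + 0 = 7, q_2 = 7*1 + 1 = 8.
  i=3: a_3=1, p_3 = 1*7 + 1 = 8, q_3 = 1*8 + 1 = 9.
  i=4: a_4=12, p_4 = 12*8 + 7 = 103, q_4 = 12*9 + 8 = 116.
q_4 = 116 > 11, so the last convergent with denominator <= 11 is p_3/q_3 = 8/9.
The closest fraction with denominator <= 11 is either p_3/q_3 or the intermediate fraction (k*p_3 + p_2)/(k*q_3 + q_2) with the largest k >= 1 whose denominator stays <= 11; these approach x as k grows, and every other convergent or intermediate fraction in range is farther away.
Largest k: floor((11 - q_2)/q_3) = floor((11 - 8)/9) = 0.
Since k = 0, no intermediate fraction beyond p_3/q_3 has denominator <= 11, so the convergent 8/9 is the closest (its error is |103*9 - 8*116|/(116*9) = 1/1044).

8/9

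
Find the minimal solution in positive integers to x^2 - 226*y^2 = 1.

First expand sqrt(226) as a continued fraction. With x_i = (sqrt(226) + m_i)/d_i and (m_0, d_0) = (0, 1): a_0 = floor(sqrt(226)) = 15, since 15^2 = 225 <= 226 < 256 = 16^2.
Iterate m_{i+1} = d_i*a_i - m_i, d_{i+1} = (226 - m_{i+1}^2)/d_i, a_{i+1} = floor((a_0 + m_{i+1})/d_{i+1}):
  m_1 = 1*15 - 0 = 15, d_1 = (226 - 15^2)/1 = 1/1 = 1, a_1 = floor((15 + 15)/1) = 30.
  m_2 = 1*30 - 15 = 15, d_2 = (226 - 15^2)/1 = 1/1 = 1: (m_2, d_2) = (m_1, d_1) = (15, 1), so from here the quotient a_1 repeats; the period length is 1.
So sqrt(226) = [15; (30)] with period length k = 1.
k is odd, so (p_{k-1}, q_{k-1}) only solves x^2 - 226y^2 = -1 and the fundamental solution of x^2 - 226y^2 = 1 is (p_{2k-1}, q_{2k-1}) = (p_1, q_1); compute convergents through index 1, running through the period twice.
Convergents (p_i = a_i*p_{i-1} + p_{i-2}, q_i = a_i*q_{i-1} + q_{i-2} with p_{-2}=0, p_{-1}=1, q_{-2}=1, q_{-1}=0):
  i=0: a_0=15, p_0 = 15*1 + 0 = 15, q_0 = 15*0 + 1 = 1.
  i=1: a_1=30, p_1 = 30*15 + 1 = 451, q_1 = 30*1 + 0 = 30.
Indeed p_0^2 - 226*q_0^2 = 225 - 226 = -1, not +1.
Check: 451^2 - 226*30^2 = 203401 - 203400 = 1, so (x, y) = (451, 30) solves the equation, and by the theorem it is the least positive solution.

(x, y) = (451, 30)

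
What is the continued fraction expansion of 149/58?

Run the Euclidean algorithm on 149 and 58; the successive quotients are the partial quotients a_0, a_1, ... (each step inverts the fractional part left over by the previous one):
  149 = 2*58 + 33, so a_0 = 2.
  58 = 1*33 + 25, so a_1 = 1.
  33 = 1*25 + 8, so a_2 = 1.
  25 = 3*8 + 1, so a_3 = 3.
  8 = 8*1 + 0, so a_4 = 8.
The remainder reaches 0 after 5 divisions, so the expansion has 5 partial quotients, read off in order.

[2; 1, 1, 3, 8]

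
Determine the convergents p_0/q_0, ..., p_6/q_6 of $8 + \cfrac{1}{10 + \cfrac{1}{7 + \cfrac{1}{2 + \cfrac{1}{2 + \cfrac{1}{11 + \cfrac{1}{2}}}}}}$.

8/1, 81/10, 575/71, 1231/152, 3037/375, 34638/4277, 72313/8929

Using the convergent recurrence p_i = a_i*p_{i-1} + p_{i-2}, q_i = a_i*q_{i-1} + q_{i-2} with p_{-2}=0, p_{-1}=1, q_{-2}=1, q_{-1}=0:
  i=0: a_0=8, p_0 = 8*1 + 0 = 8, q_0 = 8*0 + 1 = 1.
  i=1: a_1=10, p_1 = 10*8 + 1 = 81, q_1 = 10*1 + 0 = 10.
  i=2: a_2=7, p_2 = 7*81 + 8 = 575, q_2 = 7*10 + 1 = 71.
  i=3: a_3=2, p_3 = 2*575 + 81 = 1231, q_3 = 2*71 + 10 = 152.
  i=4: a_4=2, p_4 = 2*1231 + 575 = 3037, q_4 = 2*152 + 71 = 375.
  i=5: a_5=11, p_5 = 11*3037 + 1231 = 34638, q_5 = 11*375 + 152 = 4277.
  i=6: a_6=2, p_6 = 2*34638 + 3037 = 72313, q_6 = 2*4277 + 375 = 8929.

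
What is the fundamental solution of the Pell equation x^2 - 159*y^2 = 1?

First expand sqrt(159) as a continued fraction. With x_i = (sqrt(159) + m_i)/d_i and (m_0, d_0) = (0, 1): a_0 = floor(sqrt(159)) = 12, since 12^2 = 144 <= 159 < 169 = 13^2.
Iterate m_{i+1} = d_i*a_i - m_i, d_{i+1} = (159 - m_{i+1}^2)/d_i, a_{i+1} = floor((a_0 + m_{i+1})/d_{i+1}):
  m_1 = 1*12 - 0 = 12, d_1 = (159 - 12^2)/1 = 15/1 = 15, a_1 = floor((12 + 12)/15) = 1.
  m_2 = 15*1 - 12 = 3, d_2 = (159 - 3^2)/15 = 150/15 = 10, a_2 = floor((12 + 3)/10) = 1.
  m_3 = 10*1 - 3 = 7, d_3 = (159 - 7^2)/10 = 110/10 = 11, a_3 = floor((12 + 7)/11) = 1.
  m_4 = 11*1 - 7 = 4, d_4 = (159 - 4^2)/11 = 143/11 = 13, a_4 = floor((12 + 4)/13) = 1.
  m_5 = 13*1 - 4 = 9, d_5 = (159 - 9^2)/13 = 78/13 = 6, a_5 = floor((12 + 9)/6) = 3.
  m_6 = 6*3 - 9 = 9, d_6 = (159 - 9^2)/6 = 78/6 = 13, a_6 = floor((12 + 9)/13) = 1.
  m_7 = 13*1 - 9 = 4, d_7 = (159 - 4^2)/13 = 143/13 = 11, a_7 = floor((12 + 4)/11) = 1.
  m_8 = 11*1 - 4 = 7, d_8 = (159 - 7^2)/11 = 110/11 = 10, a_8 = floor((12 + 7)/10) = 1.
  m_9 = 10*1 - 7 = 3, d_9 = (159 - 3^2)/10 = 150/10 = 15, a_9 = floor((12 + 3)/15) = 1.
  m_10 = 15*1 - 3 = 12, d_10 = (159 - 12^2)/15 = 15/15 = 1, a_10 = floor((12 + 12)/1) = 24.
  m_11 = 1*24 - 12 = 12, d_11 = (159 - 12^2)/1 = 15/1 = 15: (m_11, d_11) = (m_1, d_1) = (12, 15), so from here the quotients repeat a_1, ..., a_10; the period length is 10.
So sqrt(159) = [12; (1, 1, 1, 1, 3, 1, 1, 1, 1, 24)] with period length k = 10.
k is even, so the fundamental solution of x^2 - 159y^2 = 1 is (p_{k-1}, q_{k-1}) = (p_9, q_9); compute convergents through index 9.
Convergents (p_i = a_i*p_{i-1} + p_{i-2}, q_i = a_i*q_{i-1} + q_{i-2} with p_{-2}=0, p_{-1}=1, q_{-2}=1, q_{-1}=0):
  i=0: a_0=12, p_0 = 12*1 + 0 = 12, q_0 = 12*0 + 1 = 1.
  i=1: a_1=1, p_1 = 1*12 + 1 = 13, q_1 = 1*1 + 0 = 1.
  i=2: a_2=1, p_2 = 1*13 + 12 = 25, q_2 = 1*1 + 1 = 2.
  i=3: a_3=1, p_3 = 1*25 + 13 = 38, q_3 = 1*2 + 1 = 3.
  i=4: a_4=1, p_4 = 1*38 + 25 = 63, q_4 = 1*3 + 2 = 5.
  i=5: a_5=3, p_5 = 3*63 + 38 = 227, q_5 = 3*5 + 3 = 18.
  i=6: a_6=1, p_6 = 1*227 + 63 = 290, q_6 = 1*18 + 5 = 23.
  i=7: a_7=1, p_7 = 1*290 + 227 = 517, q_7 = 1*23 + 18 = 41.
  i=8: a_8=1, p_8 = 1*517 + 290 = 807, q_8 = 1*41 + 23 = 64.
  i=9: a_9=1, p_9 = 1*807 + 517 = 1324, q_9 = 1*64 + 41 = 105.
Check: 1324^2 - 159*105^2 = 1752976 - 1752975 = 1, so (x, y) = (1324, 105) solves the equation, and by the theorem it is the least positive solution.

(x, y) = (1324, 105)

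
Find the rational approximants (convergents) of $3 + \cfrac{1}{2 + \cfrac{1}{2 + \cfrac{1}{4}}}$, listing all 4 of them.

3/1, 7/2, 17/5, 75/22

Using the convergent recurrence p_i = a_i*p_{i-1} + p_{i-2}, q_i = a_i*q_{i-1} + q_{i-2} with p_{-2}=0, p_{-1}=1, q_{-2}=1, q_{-1}=0:
  i=0: a_0=3, p_0 = 3*1 + 0 = 3, q_0 = 3*0 + 1 = 1.
  i=1: a_1=2, p_1 = 2*3 + 1 = 7, q_1 = 2*1 + 0 = 2.
  i=2: a_2=2, p_2 = 2*7 + 3 = 17, q_2 = 2*2 + 1 = 5.
  i=3: a_3=4, p_3 = 4*17 + 7 = 75, q_3 = 4*5 + 2 = 22.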